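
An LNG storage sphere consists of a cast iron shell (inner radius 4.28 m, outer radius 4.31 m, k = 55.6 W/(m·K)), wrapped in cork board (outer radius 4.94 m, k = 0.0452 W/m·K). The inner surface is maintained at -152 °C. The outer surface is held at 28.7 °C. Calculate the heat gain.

Resistance network (inner→outer):
  R_cast iron = (1/4.28 − 1/4.31)/(4πk) = 0.001626/(4π·55.6) = 2.328×10^-6 K/W
  R_cork board = (1/4.31 − 1/4.94)/(4πk) = 0.02959/(4π·0.0452) = 0.05209 K/W
ΣR = 2.328×10^-6 + 0.05209 = 0.05209 K/W
Q = ΔT/ΣR = (-152 °C − 28.7 °C)/0.05209 = -3470 W
(Negative Q ⇒ heat flows inward; heat gain = 3470 W.)

Q = 3470 W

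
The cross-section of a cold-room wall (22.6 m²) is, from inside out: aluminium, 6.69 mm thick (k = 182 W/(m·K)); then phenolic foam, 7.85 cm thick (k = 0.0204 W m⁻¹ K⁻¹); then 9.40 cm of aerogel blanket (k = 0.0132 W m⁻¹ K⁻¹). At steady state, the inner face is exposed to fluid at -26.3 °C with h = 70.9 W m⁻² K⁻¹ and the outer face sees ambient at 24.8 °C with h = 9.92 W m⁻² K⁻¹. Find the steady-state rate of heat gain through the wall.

Treat each layer as a resistance in series:
  R_conv,in = 1/(hA) = 1/(70.9·22.6) = 6.241×10^-4 K/W
  R_aluminium = L/(kA) = 0.00669/(182·22.6) = 1.626×10^-6 K/W
  R_phenolic foam = L/(kA) = 0.0785/(0.0204·22.6) = 0.1703 K/W
  R_aerogel blanket = L/(kA) = 0.0940/(0.0132·22.6) = 0.3151 K/W
  R_conv,out = 1/(hA) = 1/(9.92·22.6) = 0.004460 K/W
ΣR = 6.241×10^-4 + 1.626×10^-6 + 0.1703 + 0.3151 + 0.004460 = 0.4905 K/W
Q = ΔT/ΣR = (-26.3 °C − 24.8 °C)/0.4905 = -104 W
(Negative Q ⇒ heat flows inward; heat gain = 104 W.)

Q = 104 W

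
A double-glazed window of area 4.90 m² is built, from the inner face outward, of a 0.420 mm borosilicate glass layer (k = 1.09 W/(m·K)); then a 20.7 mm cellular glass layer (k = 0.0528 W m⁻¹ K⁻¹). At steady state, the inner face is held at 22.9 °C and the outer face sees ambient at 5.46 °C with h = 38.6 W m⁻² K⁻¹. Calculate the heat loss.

Treat each layer as a resistance in series:
  R_borosilicate glass = L/(kA) = 4.20×10^-4/(1.09·4.90) = 7.864×10^-5 K/W
  R_cellular glass = L/(kA) = 0.0207/(0.0528·4.90) = 0.08001 K/W
  R_conv,out = 1/(hA) = 1/(38.6·4.90) = 0.005287 K/W
ΣR = 7.864×10^-5 + 0.08001 + 0.005287 = 0.08538 K/W
Q = ΔT/ΣR = (22.9 °C − 5.46 °C)/0.08538 = 204 W

Q = 204 W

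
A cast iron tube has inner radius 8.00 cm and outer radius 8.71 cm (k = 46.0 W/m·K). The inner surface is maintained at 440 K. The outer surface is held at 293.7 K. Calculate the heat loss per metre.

Q' = 4.97×10^5 W/m

Q' = 2πk·ΔT/ln(r₂/r₁) = 2π × 46.0 × 146.3 / ln(0.0871/0.0800) = 4.97×10^5 W/m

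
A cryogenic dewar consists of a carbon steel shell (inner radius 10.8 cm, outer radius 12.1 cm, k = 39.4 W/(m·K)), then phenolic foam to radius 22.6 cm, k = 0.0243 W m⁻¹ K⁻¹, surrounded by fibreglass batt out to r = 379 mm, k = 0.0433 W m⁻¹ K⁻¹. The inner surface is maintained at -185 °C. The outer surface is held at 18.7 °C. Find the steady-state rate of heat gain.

Series thermal resistances, inner to outer:
  R_carbon steel = (1/0.108 − 1/0.121)/(4πk) = 0.9948/(4π·39.4) = 0.002009 K/W
  R_phenolic foam = (1/0.121 − 1/0.226)/(4πk) = 3.840/(4π·0.0243) = 12.57 K/W
  R_fibreglass batt = (1/0.226 − 1/0.379)/(4πk) = 1.786/(4π·0.0433) = 3.283 K/W
ΣR = 0.002009 + 12.57 + 3.283 = 15.86 K/W
Q = ΔT/ΣR = (-185 °C − 18.7 °C)/15.86 = -12.8 W
(Negative Q ⇒ heat flows inward; heat gain = 12.8 W.)

Q = 12.8 W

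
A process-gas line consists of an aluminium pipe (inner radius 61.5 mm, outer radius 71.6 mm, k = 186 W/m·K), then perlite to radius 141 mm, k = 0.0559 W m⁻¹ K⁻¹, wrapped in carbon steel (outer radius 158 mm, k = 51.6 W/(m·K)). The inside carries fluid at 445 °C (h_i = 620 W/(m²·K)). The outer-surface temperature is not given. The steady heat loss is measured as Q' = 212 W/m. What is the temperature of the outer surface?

T_out = 35.0 °C

Series resistances:
  R'_conv,in = 1/(2πr h) = 1/(2π·0.0615·620) = 0.004174 m·K/W
  R'_aluminium = ln(0.0716/0.0615)/(2πk) = 0.1521/(2π·186) = 1.301×10^-4 m·K/W
  R'_perlite = ln(0.141/0.0716)/(2πk) = 0.6777/(2π·0.0559) = 1.929 m·K/W
  R'_carbon steel = ln(0.158/0.141)/(2πk) = 0.1138/(2π·51.6) = 3.511×10^-4 m·K/W
ΣR = 1.934 m·K/W
ΔT = Q'·ΣR = 212 × 1.934 = 410.0 K
Heat flows outward, so T_out = T_in − ΔT = 445 − 410.0 = 35.0 °C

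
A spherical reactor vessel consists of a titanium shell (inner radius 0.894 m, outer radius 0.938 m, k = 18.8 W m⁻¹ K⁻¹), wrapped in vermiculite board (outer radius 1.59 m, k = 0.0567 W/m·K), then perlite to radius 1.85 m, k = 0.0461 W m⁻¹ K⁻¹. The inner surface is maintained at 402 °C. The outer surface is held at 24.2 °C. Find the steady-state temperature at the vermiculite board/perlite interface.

Treat each layer as a resistance in series:
  R_titanium = (1/0.894 − 1/0.938)/(4πk) = 0.05247/(4π·18.8) = 2.221×10^-4 K/W
  R_vermiculite board = (1/0.938 − 1/1.59)/(4πk) = 0.4372/(4π·0.0567) = 0.6136 K/W
  R_perlite = (1/1.59 − 1/1.85)/(4πk) = 0.08839/(4π·0.0461) = 0.1526 K/W
ΣR = 2.221×10^-4 + 0.6136 + 0.1526 = 0.7664 K/W
Q = ΔT/ΣR = (402 °C − 24.2 °C)/0.7664 = 493.0 W
From the inner boundary to the vermiculite board/perlite interface, ΣR_partial = 0.6138 K/W.
T_interface = T_in − Q·ΣR_partial = 402 °C − (493.0)(0.6138) = 99.4 °C

T = 99.4 °C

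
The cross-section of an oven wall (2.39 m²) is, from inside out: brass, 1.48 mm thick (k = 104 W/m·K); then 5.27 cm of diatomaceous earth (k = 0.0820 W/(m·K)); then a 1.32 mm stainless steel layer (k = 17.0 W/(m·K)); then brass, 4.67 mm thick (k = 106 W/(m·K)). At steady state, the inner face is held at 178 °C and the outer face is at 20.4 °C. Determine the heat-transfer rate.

Treat each layer as a resistance in series:
  R_brass = L/(kA) = 0.00148/(104·2.39) = 5.954×10^-6 K/W
  R_diatomaceous earth = L/(kA) = 0.0527/(0.0820·2.39) = 0.2689 K/W
  R_stainless steel = L/(kA) = 0.00132/(17.0·2.39) = 3.249×10^-5 K/W
  R_brass = L/(kA) = 0.00467/(106·2.39) = 1.843×10^-5 K/W
ΣR = 5.954×10^-6 + 0.2689 + 3.249×10^-5 + 1.843×10^-5 = 0.2690 K/W
Q = ΔT/ΣR = (178 °C − 20.4 °C)/0.2690 = 586 W

Q = 586 W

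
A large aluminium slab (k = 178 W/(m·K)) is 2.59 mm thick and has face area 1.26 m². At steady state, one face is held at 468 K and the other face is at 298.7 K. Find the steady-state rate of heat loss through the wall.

Q = kA·ΔT/L = 178 × 1.26 × |468 K − 298.7 K| / 0.00259 = 1.47×10^7 W

Q = 14700 kW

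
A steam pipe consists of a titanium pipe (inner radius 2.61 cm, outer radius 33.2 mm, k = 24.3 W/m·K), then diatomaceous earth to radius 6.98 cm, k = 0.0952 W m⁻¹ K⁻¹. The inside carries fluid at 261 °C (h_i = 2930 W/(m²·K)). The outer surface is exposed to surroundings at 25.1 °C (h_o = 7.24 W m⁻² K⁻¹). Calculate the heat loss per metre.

Q' = 151 W/m

Resistance network (inner→outer):
  R'_conv,in = 1/(2πr h) = 1/(2π·0.0261·2930) = 0.002081 m·K/W
  R'_titanium = ln(0.0332/0.0261)/(2πk) = 0.2406/(2π·24.3) = 0.001576 m·K/W
  R'_diatomaceous earth = ln(0.0698/0.0332)/(2πk) = 0.7431/(2π·0.0952) = 1.242 m·K/W
  R'_conv,out = 1/(2πr h) = 1/(2π·0.0698·7.24) = 0.3149 m·K/W
ΣR = 0.002081 + 0.001576 + 1.242 + 0.3149 = 1.561 m·K/W
Q' = ΔT/ΣR = (261 °C − 25.1 °C)/1.561 = 151 W/m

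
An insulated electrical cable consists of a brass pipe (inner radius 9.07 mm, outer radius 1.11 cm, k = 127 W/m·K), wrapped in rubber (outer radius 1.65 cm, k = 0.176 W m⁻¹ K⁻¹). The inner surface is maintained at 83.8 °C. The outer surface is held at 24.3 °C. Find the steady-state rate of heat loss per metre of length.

Treat each layer as a resistance in series:
  R'_brass = ln(0.0111/0.00907)/(2πk) = 0.2020/(2π·127) = 2.531×10^-4 m·K/W
  R'_rubber = ln(0.0165/0.0111)/(2πk) = 0.3964/(2π·0.176) = 0.3585 m·K/W
ΣR = 2.531×10^-4 + 0.3585 = 0.3588 m·K/W
Q' = ΔT/ΣR = (83.8 °C − 24.3 °C)/0.3588 = 166 W/m

Q' = 166 W/m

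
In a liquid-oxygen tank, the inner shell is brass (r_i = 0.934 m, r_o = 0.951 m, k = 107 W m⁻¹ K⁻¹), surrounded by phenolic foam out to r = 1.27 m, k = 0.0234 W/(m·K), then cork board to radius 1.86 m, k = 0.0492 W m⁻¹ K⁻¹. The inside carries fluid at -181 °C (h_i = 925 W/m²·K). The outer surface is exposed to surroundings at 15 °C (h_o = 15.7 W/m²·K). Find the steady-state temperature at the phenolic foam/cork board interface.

T = -46.0 °C

Resistance network (inner→outer):
  R_conv,in = 1/(4πr²h) = 1/(4π·0.934²·925) = 9.862×10^-5 K/W
  R_brass = (1/0.934 − 1/0.951)/(4πk) = 0.01914/(4π·107) = 1.423×10^-5 K/W
  R_phenolic foam = (1/0.951 − 1/1.27)/(4πk) = 0.2641/(4π·0.0234) = 0.8982 K/W
  R_cork board = (1/1.27 − 1/1.86)/(4πk) = 0.2498/(4π·0.0492) = 0.4040 K/W
  R_conv,out = 1/(4πr²h) = 1/(4π·1.86²·15.7) = 0.001465 K/W
ΣR = 9.862×10^-5 + 1.423×10^-5 + 0.8982 + 0.4040 + 0.001465 = 1.304 K/W
Q = ΔT/ΣR = (-181 °C − 15 °C)/1.304 = -150.3 W
From the inner boundary to the phenolic foam/cork board interface, ΣR_partial = 0.8983 K/W.
T_interface = T_in − Q·ΣR_partial = -181 °C − (-150.3)(0.8983) = -46.0 °C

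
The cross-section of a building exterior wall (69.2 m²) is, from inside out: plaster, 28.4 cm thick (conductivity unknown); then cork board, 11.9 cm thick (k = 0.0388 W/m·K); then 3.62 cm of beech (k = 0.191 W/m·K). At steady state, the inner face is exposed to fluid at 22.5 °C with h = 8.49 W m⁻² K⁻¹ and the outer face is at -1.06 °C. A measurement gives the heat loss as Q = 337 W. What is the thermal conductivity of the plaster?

ΣR = ΔT/Q = |22.5 − -1.06|/337 = 0.06991 K/W
Known resistances:
  R_conv,in = 1/(hA) = 1/(8.49·69.2) = 0.001702 K/W
  R_cork board = L/(kA) = 0.119/(0.0388·69.2) = 0.04432 K/W
  R_beech = L/(kA) = 0.0362/(0.191·69.2) = 0.002739 K/W
R_plaster = ΣR − ΣR_known = 0.06991 − 0.04876 = 0.02115 K/W
L/(kA) = 0.02115 ⇒ k = 0.284/(0.02115·69.2) = 0.194 W/m·K

k = 0.194 W/m·K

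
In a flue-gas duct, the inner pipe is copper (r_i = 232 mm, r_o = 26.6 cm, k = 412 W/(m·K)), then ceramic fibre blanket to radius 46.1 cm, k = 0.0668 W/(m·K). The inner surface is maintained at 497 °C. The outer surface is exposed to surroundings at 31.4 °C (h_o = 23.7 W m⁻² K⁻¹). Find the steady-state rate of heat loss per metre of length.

Q' = 351 W/m

Series thermal resistances, inner to outer:
  R'_copper = ln(0.266/0.232)/(2πk) = 0.1368/(2π·412) = 5.283×10^-5 m·K/W
  R'_ceramic fibre blanket = ln(0.461/0.266)/(2πk) = 0.5499/(2π·0.0668) = 1.310 m·K/W
  R'_conv,out = 1/(2πr h) = 1/(2π·0.461·23.7) = 0.01457 m·K/W
ΣR = 5.283×10^-5 + 1.310 + 0.01457 = 1.325 m·K/W
Q' = ΔT/ΣR = (497 °C − 31.4 °C)/1.325 = 351 W/m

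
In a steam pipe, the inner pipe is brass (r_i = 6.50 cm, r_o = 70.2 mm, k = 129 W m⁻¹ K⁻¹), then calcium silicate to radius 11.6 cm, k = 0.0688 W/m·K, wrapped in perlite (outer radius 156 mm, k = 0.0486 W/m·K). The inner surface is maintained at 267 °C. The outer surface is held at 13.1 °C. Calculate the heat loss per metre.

Q' = 119 W/m

Resistance network (inner→outer):
  R'_brass = ln(0.0702/0.0650)/(2πk) = 0.07696/(2π·129) = 9.495×10^-5 m·K/W
  R'_calcium silicate = ln(0.116/0.0702)/(2πk) = 0.5022/(2π·0.0688) = 1.162 m·K/W
  R'_perlite = ln(0.156/0.116)/(2πk) = 0.2963/(2π·0.0486) = 0.9702 m·K/W
ΣR = 9.495×10^-5 + 1.162 + 0.9702 = 2.132 m·K/W
Q' = ΔT/ΣR = (267 °C − 13.1 °C)/2.132 = 119 W/m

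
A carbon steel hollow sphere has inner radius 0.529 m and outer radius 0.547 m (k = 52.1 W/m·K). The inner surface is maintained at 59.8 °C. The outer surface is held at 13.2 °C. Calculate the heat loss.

Q = 4πk·ΔT/(1/r₁ − 1/r₂) = 4π × 52.1 × 46.6 / (1/0.529 − 1/0.547) = 4.90×10^5 W

Q = 4.90×10^5 W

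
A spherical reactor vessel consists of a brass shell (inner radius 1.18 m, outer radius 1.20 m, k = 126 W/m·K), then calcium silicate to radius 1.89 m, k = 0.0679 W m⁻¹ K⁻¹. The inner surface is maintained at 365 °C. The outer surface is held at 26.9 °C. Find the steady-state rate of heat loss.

Q = 948 W

Series thermal resistances, inner to outer:
  R_brass = (1/1.18 − 1/1.20)/(4πk) = 0.01412/(4π·126) = 8.920×10^-6 K/W
  R_calcium silicate = (1/1.20 − 1/1.89)/(4πk) = 0.3042/(4π·0.0679) = 0.3566 K/W
ΣR = 8.920×10^-6 + 0.3566 = 0.3566 K/W
Q = ΔT/ΣR = (365 °C − 26.9 °C)/0.3566 = 948 W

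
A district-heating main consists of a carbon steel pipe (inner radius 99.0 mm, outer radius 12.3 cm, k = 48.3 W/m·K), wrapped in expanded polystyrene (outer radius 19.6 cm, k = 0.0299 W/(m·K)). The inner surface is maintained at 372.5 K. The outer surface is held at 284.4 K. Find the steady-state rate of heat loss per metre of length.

Resistance network (inner→outer):
  R'_carbon steel = ln(0.123/0.0990)/(2πk) = 0.2171/(2π·48.3) = 7.153×10^-4 m·K/W
  R'_expanded polystyrene = ln(0.196/0.123)/(2πk) = 0.4659/(2π·0.0299) = 2.480 m·K/W
ΣR = 7.153×10^-4 + 2.480 = 2.481 m·K/W
Q' = ΔT/ΣR = (372.5 K − 284.4 K)/2.481 = 35.5 W/m

Q' = 35.5 W/m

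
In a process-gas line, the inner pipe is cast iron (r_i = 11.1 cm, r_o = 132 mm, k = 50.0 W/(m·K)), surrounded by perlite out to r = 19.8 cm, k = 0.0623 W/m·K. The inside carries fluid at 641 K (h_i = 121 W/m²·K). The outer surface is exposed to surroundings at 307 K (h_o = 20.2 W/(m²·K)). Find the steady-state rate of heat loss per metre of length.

Resistance network (inner→outer):
  R'_conv,in = 1/(2πr h) = 1/(2π·0.111·121) = 0.01185 m·K/W
  R'_cast iron = ln(0.132/0.111)/(2πk) = 0.1733/(2π·50.0) = 5.515×10^-4 m·K/W
  R'_perlite = ln(0.198/0.132)/(2πk) = 0.4055/(2π·0.0623) = 1.036 m·K/W
  R'_conv,out = 1/(2πr h) = 1/(2π·0.198·20.2) = 0.03979 m·K/W
ΣR = 0.01185 + 5.515×10^-4 + 1.036 + 0.03979 = 1.088 m·K/W
Q' = ΔT/ΣR = (641 K − 307 K)/1.088 = 307 W/m

Q' = 307 W/m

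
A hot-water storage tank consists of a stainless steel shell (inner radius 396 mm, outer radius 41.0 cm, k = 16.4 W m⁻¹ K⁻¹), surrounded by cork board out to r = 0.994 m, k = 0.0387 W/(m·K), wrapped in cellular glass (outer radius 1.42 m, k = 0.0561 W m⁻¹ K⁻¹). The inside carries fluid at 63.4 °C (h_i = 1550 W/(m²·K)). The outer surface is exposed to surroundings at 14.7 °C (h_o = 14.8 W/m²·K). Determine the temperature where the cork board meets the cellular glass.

Resistance network (inner→outer):
  R_conv,in = 1/(4πr²h) = 1/(4π·0.396²·1550) = 3.274×10^-4 K/W
  R_stainless steel = (1/0.396 − 1/0.410)/(4πk) = 0.08623/(4π·16.4) = 4.184×10^-4 K/W
  R_cork board = (1/0.410 − 1/0.994)/(4πk) = 1.433/(4π·0.0387) = 2.947 K/W
  R_cellular glass = (1/0.994 − 1/1.42)/(4πk) = 0.3018/(4π·0.0561) = 0.4281 K/W
  R_conv,out = 1/(4πr²h) = 1/(4π·1.42²·14.8) = 0.002667 K/W
ΣR = 3.274×10^-4 + 4.184×10^-4 + 2.947 + 0.4281 + 0.002667 = 3.379 K/W
Q = ΔT/ΣR = (63.4 °C − 14.7 °C)/3.379 = 14.41 W
From the inner boundary to the cork board/cellular glass interface, ΣR_partial = 2.948 K/W.
T_interface = T_in − Q·ΣR_partial = 63.4 °C − (14.41)(2.948) = 20.9 °C

T = 20.9 °C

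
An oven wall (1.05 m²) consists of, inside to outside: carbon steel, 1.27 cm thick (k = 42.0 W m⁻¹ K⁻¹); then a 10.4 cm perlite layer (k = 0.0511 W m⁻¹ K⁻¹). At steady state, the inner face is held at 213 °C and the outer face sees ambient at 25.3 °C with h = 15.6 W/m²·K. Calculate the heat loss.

Q = 93.9 W

Resistance network (inner→outer):
  R_carbon steel = L/(kA) = 0.0127/(42.0·1.05) = 2.880×10^-4 K/W
  R_perlite = L/(kA) = 0.104/(0.0511·1.05) = 1.938 K/W
  R_conv,out = 1/(hA) = 1/(15.6·1.05) = 0.06105 K/W
ΣR = 2.880×10^-4 + 1.938 + 0.06105 = 1.999 K/W
Q = ΔT/ΣR = (213 °C − 25.3 °C)/1.999 = 93.9 W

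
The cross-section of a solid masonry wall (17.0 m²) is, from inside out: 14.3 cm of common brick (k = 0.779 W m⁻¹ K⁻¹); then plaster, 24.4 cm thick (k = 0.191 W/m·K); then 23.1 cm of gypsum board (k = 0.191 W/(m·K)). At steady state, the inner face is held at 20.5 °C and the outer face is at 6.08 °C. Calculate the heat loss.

Q = 91.8 W

Series thermal resistances, inner to outer:
  R_common brick = L/(kA) = 0.143/(0.779·17.0) = 0.01080 K/W
  R_plaster = L/(kA) = 0.244/(0.191·17.0) = 0.07515 K/W
  R_gypsum board = L/(kA) = 0.231/(0.191·17.0) = 0.07114 K/W
ΣR = 0.01080 + 0.07515 + 0.07114 = 0.1571 K/W
Q = ΔT/ΣR = (20.5 °C − 6.08 °C)/0.1571 = 91.8 W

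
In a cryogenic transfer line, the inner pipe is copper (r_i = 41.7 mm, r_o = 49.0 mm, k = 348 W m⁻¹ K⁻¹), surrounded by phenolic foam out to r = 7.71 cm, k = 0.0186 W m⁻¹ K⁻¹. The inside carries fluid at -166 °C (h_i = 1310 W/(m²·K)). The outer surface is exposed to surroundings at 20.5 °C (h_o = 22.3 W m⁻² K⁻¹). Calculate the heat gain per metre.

Q' = 46.9 W/m

Resistance network (inner→outer):
  R'_conv,in = 1/(2πr h) = 1/(2π·0.0417·1310) = 0.002913 m·K/W
  R'_copper = ln(0.0490/0.0417)/(2πk) = 0.1613/(2π·348) = 7.378×10^-5 m·K/W
  R'_phenolic foam = ln(0.0771/0.0490)/(2πk) = 0.4533/(2π·0.0186) = 3.879 m·K/W
  R'_conv,out = 1/(2πr h) = 1/(2π·0.0771·22.3) = 0.09257 m·K/W
ΣR = 0.002913 + 7.378×10^-5 + 3.879 + 0.09257 = 3.975 m·K/W
Q' = ΔT/ΣR = (-166 °C − 20.5 °C)/3.975 = -46.9 W/m
(Negative Q' ⇒ heat flows inward; heat gain = 46.9 W/m.)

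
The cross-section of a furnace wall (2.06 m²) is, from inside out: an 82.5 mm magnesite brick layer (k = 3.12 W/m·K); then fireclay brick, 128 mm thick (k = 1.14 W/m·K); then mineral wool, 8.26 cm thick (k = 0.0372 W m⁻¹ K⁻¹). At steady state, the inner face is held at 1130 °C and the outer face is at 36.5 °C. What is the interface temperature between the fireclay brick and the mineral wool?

Resistance network (inner→outer):
  R_magnesite brick = L/(kA) = 0.0825/(3.12·2.06) = 0.01284 K/W
  R_fireclay brick = L/(kA) = 0.128/(1.14·2.06) = 0.05451 K/W
  R_mineral wool = L/(kA) = 0.0826/(0.0372·2.06) = 1.078 K/W
ΣR = 0.01284 + 0.05451 + 1.078 = 1.145 K/W
Q = ΔT/ΣR = (1130 °C − 36.5 °C)/1.145 = 955.0 W
From the inner boundary to the fireclay brick/mineral wool interface, ΣR_partial = 0.06735 K/W.
T_interface = T_in − Q·ΣR_partial = 1130 °C − (955.0)(0.06735) = 1066 °C

T = 1066 °C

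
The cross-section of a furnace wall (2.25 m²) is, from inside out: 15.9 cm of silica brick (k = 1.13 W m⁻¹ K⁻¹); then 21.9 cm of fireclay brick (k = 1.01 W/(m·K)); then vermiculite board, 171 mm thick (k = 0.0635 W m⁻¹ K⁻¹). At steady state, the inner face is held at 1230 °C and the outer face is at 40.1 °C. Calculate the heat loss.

Q = 878 W

Resistance network (inner→outer):
  R_silica brick = L/(kA) = 0.159/(1.13·2.25) = 0.06254 K/W
  R_fireclay brick = L/(kA) = 0.219/(1.01·2.25) = 0.09637 K/W
  R_vermiculite board = L/(kA) = 0.171/(0.0635·2.25) = 1.197 K/W
ΣR = 0.06254 + 0.09637 + 1.197 = 1.356 K/W
Q = ΔT/ΣR = (1230 °C − 40.1 °C)/1.356 = 878 W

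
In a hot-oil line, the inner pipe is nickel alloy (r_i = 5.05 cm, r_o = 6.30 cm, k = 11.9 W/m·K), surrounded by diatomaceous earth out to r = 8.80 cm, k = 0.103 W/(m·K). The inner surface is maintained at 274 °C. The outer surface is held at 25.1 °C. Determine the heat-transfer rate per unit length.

Q' = 479 W/m

Treat each layer as a resistance in series:
  R'_nickel alloy = ln(0.0630/0.0505)/(2πk) = 0.2212/(2π·11.9) = 0.002958 m·K/W
  R'_diatomaceous earth = ln(0.0880/0.0630)/(2πk) = 0.3342/(2π·0.103) = 0.5164 m·K/W
ΣR = 0.002958 + 0.5164 = 0.5194 m·K/W
Q' = ΔT/ΣR = (274 °C − 25.1 °C)/0.5194 = 479 W/m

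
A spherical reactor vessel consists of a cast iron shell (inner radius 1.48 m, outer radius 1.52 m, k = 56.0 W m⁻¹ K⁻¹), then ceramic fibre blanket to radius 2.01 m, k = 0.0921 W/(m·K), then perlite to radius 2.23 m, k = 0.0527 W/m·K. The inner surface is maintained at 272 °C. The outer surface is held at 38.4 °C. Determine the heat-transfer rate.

Q = 1100 W

Treat each layer as a resistance in series:
  R_cast iron = (1/1.48 − 1/1.52)/(4πk) = 0.01778/(4π·56.0) = 2.527×10^-5 K/W
  R_ceramic fibre blanket = (1/1.52 − 1/2.01)/(4πk) = 0.1604/(4π·0.0921) = 0.1386 K/W
  R_perlite = (1/2.01 − 1/2.23)/(4πk) = 0.04908/(4π·0.0527) = 0.07411 K/W
ΣR = 2.527×10^-5 + 0.1386 + 0.07411 = 0.2127 K/W
Q = ΔT/ΣR = (272 °C − 38.4 °C)/0.2127 = 1100 W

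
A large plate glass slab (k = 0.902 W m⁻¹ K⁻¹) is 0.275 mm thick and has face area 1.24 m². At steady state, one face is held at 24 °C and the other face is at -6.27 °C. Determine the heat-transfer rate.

Q = kA·ΔT/L = 0.902 × 1.24 × |24 °C − -6.27 °C| / 2.75×10^-4 = 1.23×10^5 W

Q = 123 kW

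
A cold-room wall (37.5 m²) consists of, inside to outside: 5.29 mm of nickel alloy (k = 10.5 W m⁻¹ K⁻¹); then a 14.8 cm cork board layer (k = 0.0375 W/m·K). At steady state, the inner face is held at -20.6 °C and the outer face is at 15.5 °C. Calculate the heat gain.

Series thermal resistances, inner to outer:
  R_nickel alloy = L/(kA) = 0.00529/(10.5·37.5) = 1.343×10^-5 K/W
  R_cork board = L/(kA) = 0.148/(0.0375·37.5) = 0.1052 K/W
ΣR = 1.343×10^-5 + 0.1052 = 0.1052 K/W
Q = ΔT/ΣR = (-20.6 °C − 15.5 °C)/0.1052 = -343 W
(Negative Q ⇒ heat flows inward; heat gain = 343 W.)

Q = 343 W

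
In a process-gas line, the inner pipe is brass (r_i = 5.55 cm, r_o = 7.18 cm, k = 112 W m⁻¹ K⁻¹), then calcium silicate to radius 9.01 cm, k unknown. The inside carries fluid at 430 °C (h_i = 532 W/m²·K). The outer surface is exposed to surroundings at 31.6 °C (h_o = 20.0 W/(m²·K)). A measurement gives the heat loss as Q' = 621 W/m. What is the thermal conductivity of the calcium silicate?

k = 0.0660 W/m·K

ΣR = ΔT/Q' = |430 − 31.6|/621 = 0.6415 m·K/W
Known resistances:
  R'_conv,in = 1/(2πr h) = 1/(2π·0.0555·532) = 0.005390 m·K/W
  R'_brass = ln(0.0718/0.0555)/(2πk) = 0.2575/(2π·112) = 3.659×10^-4 m·K/W
  R'_conv,out = 1/(2πr h) = 1/(2π·0.0901·20.0) = 0.08832 m·K/W
R_calcium silicate = ΣR − ΣR_known = 0.6415 − 0.09408 = 0.5474 m·K/W
ln(r₂/r₁)/(2πk) = 0.5474 ⇒ k = 0.2270/(2π·0.5474) = 0.0660 W/m·K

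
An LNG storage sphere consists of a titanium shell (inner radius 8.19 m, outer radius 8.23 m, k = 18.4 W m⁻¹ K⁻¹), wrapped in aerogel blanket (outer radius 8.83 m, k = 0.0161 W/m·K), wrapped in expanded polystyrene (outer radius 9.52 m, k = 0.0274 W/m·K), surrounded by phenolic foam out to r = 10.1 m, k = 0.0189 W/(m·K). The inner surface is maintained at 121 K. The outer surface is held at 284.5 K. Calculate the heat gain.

Q = 1820 W

Treat each layer as a resistance in series:
  R_titanium = (1/8.19 − 1/8.23)/(4πk) = 5.934×10^-4/(4π·18.4) = 2.567×10^-6 K/W
  R_aerogel blanket = (1/8.23 − 1/8.83)/(4πk) = 0.008256/(4π·0.0161) = 0.04081 K/W
  R_expanded polystyrene = (1/8.83 − 1/9.52)/(4πk) = 0.008208/(4π·0.0274) = 0.02384 K/W
  R_phenolic foam = (1/9.52 − 1/10.1)/(4πk) = 0.006032/(4π·0.0189) = 0.02540 K/W
ΣR = 2.567×10^-6 + 0.04081 + 0.02384 + 0.02540 = 0.09005 K/W
Q = ΔT/ΣR = (121 K − 284.5 K)/0.09005 = -1820 W
(Negative Q ⇒ heat flows inward; heat gain = 1820 W.)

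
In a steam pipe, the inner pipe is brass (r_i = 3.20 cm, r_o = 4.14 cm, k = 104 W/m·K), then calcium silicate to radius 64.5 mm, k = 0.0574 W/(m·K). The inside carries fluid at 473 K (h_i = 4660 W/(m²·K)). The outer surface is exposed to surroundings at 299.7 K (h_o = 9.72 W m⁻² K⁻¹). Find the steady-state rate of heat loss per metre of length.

Series thermal resistances, inner to outer:
  R'_conv,in = 1/(2πr h) = 1/(2π·0.0320·4660) = 0.001067 m·K/W
  R'_brass = ln(0.0414/0.0320)/(2πk) = 0.2575/(2π·104) = 3.941×10^-4 m·K/W
  R'_calcium silicate = ln(0.0645/0.0414)/(2πk) = 0.4434/(2π·0.0574) = 1.229 m·K/W
  R'_conv,out = 1/(2πr h) = 1/(2π·0.0645·9.72) = 0.2539 m·K/W
ΣR = 0.001067 + 3.941×10^-4 + 1.229 + 0.2539 = 1.484 m·K/W
Q' = ΔT/ΣR = (473 K − 299.7 K)/1.484 = 117 W/m

Q' = 117 W/m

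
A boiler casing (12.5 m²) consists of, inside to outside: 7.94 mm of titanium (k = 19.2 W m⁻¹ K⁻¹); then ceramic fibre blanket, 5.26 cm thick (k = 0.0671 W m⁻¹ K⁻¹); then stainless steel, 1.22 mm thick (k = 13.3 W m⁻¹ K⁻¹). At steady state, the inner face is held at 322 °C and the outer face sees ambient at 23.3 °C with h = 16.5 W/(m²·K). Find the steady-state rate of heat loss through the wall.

Treat each layer as a resistance in series:
  R_titanium = L/(kA) = 0.00794/(19.2·12.5) = 3.308×10^-5 K/W
  R_ceramic fibre blanket = L/(kA) = 0.0526/(0.0671·12.5) = 0.06271 K/W
  R_stainless steel = L/(kA) = 0.00122/(13.3·12.5) = 7.338×10^-6 K/W
  R_conv,out = 1/(hA) = 1/(16.5·12.5) = 0.004848 K/W
ΣR = 3.308×10^-5 + 0.06271 + 7.338×10^-6 + 0.004848 = 0.06760 K/W
Q = ΔT/ΣR = (322 °C − 23.3 °C)/0.06760 = 4420 W

Q = 4.42 kW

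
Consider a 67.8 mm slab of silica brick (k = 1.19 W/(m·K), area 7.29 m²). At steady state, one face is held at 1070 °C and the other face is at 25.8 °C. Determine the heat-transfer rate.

Q = kA·ΔT/L = 1.19 × 7.29 × |1070 °C − 25.8 °C| / 0.0678 = 1.34×10^5 W

Q = 134 kW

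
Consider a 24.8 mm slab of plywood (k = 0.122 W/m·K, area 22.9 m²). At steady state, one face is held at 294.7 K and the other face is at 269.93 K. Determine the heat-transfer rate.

Q = 2.79 kW

Q = kA·ΔT/L = 0.122 × 22.9 × |294.7 K − 269.93 K| / 0.0248 = 2790 W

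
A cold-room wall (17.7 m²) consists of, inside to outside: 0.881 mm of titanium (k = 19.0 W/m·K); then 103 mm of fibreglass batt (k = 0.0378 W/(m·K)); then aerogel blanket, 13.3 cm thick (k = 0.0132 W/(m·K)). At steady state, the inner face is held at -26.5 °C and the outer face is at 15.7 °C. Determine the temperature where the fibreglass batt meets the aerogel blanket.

Resistance network (inner→outer):
  R_titanium = L/(kA) = 8.81×10^-4/(19.0·17.7) = 2.620×10^-6 K/W
  R_fibreglass batt = L/(kA) = 0.103/(0.0378·17.7) = 0.1539 K/W
  R_aerogel blanket = L/(kA) = 0.133/(0.0132·17.7) = 0.5693 K/W
ΣR = 2.620×10^-6 + 0.1539 + 0.5693 = 0.7232 K/W
Q = ΔT/ΣR = (-26.5 °C − 15.7 °C)/0.7232 = -58.35 W
From the inner boundary to the fibreglass batt/aerogel blanket interface, ΣR_partial = 0.1539 K/W.
T_interface = T_in − Q·ΣR_partial = -26.5 °C − (-58.35)(0.1539) = -17.5 °C

T = -17.5 °C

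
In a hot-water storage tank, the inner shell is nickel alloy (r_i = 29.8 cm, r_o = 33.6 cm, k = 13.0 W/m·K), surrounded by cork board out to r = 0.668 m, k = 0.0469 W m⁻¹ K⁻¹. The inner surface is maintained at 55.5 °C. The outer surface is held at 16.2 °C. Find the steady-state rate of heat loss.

Treat each layer as a resistance in series:
  R_nickel alloy = (1/0.298 − 1/0.336)/(4πk) = 0.3795/(4π·13.0) = 0.002323 K/W
  R_cork board = (1/0.336 − 1/0.668)/(4πk) = 1.479/(4π·0.0469) = 2.510 K/W
ΣR = 0.002323 + 2.510 = 2.512 K/W
Q = ΔT/ΣR = (55.5 °C − 16.2 °C)/2.512 = 15.6 W

Q = 15.6 W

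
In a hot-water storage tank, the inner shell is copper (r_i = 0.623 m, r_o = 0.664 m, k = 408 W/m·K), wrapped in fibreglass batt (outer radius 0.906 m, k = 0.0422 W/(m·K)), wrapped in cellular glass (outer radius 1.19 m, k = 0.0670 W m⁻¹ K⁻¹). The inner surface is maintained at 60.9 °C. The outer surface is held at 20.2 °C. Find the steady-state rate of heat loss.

Q = 38.0 W

Treat each layer as a resistance in series:
  R_copper = (1/0.623 − 1/0.664)/(4πk) = 0.09911/(4π·408) = 1.933×10^-5 K/W
  R_fibreglass batt = (1/0.664 − 1/0.906)/(4πk) = 0.4023/(4π·0.0422) = 0.7586 K/W
  R_cellular glass = (1/0.906 − 1/1.19)/(4πk) = 0.2634/(4π·0.0670) = 0.3129 K/W
ΣR = 1.933×10^-5 + 0.7586 + 0.3129 = 1.072 K/W
Q = ΔT/ΣR = (60.9 °C − 20.2 °C)/1.072 = 38.0 W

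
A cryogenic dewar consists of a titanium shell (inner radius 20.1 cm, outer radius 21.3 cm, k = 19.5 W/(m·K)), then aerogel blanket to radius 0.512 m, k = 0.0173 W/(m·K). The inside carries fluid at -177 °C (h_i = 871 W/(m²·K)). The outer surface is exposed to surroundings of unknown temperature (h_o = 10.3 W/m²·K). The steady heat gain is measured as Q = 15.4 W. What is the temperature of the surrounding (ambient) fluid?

T_out = 17.7 °C

Series resistances:
  R_conv,in = 1/(4πr²h) = 1/(4π·0.201²·871) = 0.002261 K/W
  R_titanium = (1/0.201 − 1/0.213)/(4πk) = 0.2803/(4π·19.5) = 0.001144 K/W
  R_aerogel blanket = (1/0.213 − 1/0.512)/(4πk) = 2.742/(4π·0.0173) = 12.61 K/W
  R_conv,out = 1/(4πr²h) = 1/(4π·0.512²·10.3) = 0.02947 K/W
ΣR = 12.64 K/W
ΔT = Q·ΣR = 15.4 × 12.64 = 194.7 K
Heat flows inward, so T_out = T_in + ΔT = -177 + 194.7 = 17.7 °C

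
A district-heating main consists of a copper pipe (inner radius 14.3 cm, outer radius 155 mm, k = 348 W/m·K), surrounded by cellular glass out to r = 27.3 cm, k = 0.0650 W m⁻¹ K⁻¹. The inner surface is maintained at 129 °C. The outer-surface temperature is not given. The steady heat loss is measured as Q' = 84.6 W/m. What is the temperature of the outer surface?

T_out = 11.7 °C

Sum the resistances:
  R'_copper = ln(0.155/0.143)/(2πk) = 0.08058/(2π·348) = 3.685×10^-5 m·K/W
  R'_cellular glass = ln(0.273/0.155)/(2πk) = 0.5660/(2π·0.0650) = 1.386 m·K/W
ΣR = 1.386 m·K/W
ΔT = Q'·ΣR = 84.6 × 1.386 = 117.3 K
Heat flows outward, so T_out = T_in − ΔT = 129 − 117.3 = 11.7 °C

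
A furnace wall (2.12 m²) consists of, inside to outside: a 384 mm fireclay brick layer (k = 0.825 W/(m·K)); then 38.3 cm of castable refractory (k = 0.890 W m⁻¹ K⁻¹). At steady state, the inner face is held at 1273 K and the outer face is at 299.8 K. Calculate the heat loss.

Series thermal resistances, inner to outer:
  R_fireclay brick = L/(kA) = 0.384/(0.825·2.12) = 0.2196 K/W
  R_castable refractory = L/(kA) = 0.383/(0.890·2.12) = 0.2030 K/W
ΣR = 0.2196 + 0.2030 = 0.4226 K/W
Q = ΔT/ΣR = (1273 K − 299.8 K)/0.4226 = 2300 W

Q = 2.30 kW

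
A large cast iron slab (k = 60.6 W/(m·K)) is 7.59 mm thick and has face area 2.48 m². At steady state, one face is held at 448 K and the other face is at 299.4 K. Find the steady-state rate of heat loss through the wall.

Q = kA·ΔT/L = 60.6 × 2.48 × |448 K − 299.4 K| / 0.00759 = 2.94×10^6 W

Q = 2940 kW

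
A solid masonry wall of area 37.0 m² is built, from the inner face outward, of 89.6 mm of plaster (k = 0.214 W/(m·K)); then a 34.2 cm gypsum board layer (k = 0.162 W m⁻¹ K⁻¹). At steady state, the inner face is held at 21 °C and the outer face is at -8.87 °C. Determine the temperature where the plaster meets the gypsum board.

Series thermal resistances, inner to outer:
  R_plaster = L/(kA) = 0.0896/(0.214·37.0) = 0.01132 K/W
  R_gypsum board = L/(kA) = 0.342/(0.162·37.0) = 0.05706 K/W
ΣR = 0.01132 + 0.05706 = 0.06838 K/W
Q = ΔT/ΣR = (21 °C − -8.87 °C)/0.06838 = 436.8 W
From the inner boundary to the plaster/gypsum board interface, ΣR_partial = 0.01132 K/W.
T_interface = T_in − Q·ΣR_partial = 21 °C − (436.8)(0.01132) = 16.1 °C

T = 16.1 °C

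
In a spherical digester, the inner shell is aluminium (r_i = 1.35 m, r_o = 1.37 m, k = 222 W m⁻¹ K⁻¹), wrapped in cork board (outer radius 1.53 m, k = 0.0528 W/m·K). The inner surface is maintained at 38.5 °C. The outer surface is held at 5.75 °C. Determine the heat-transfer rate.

Resistance network (inner→outer):
  R_aluminium = (1/1.35 − 1/1.37)/(4πk) = 0.01081/(4π·222) = 3.876×10^-6 K/W
  R_cork board = (1/1.37 − 1/1.53)/(4πk) = 0.07633/(4π·0.0528) = 0.1150 K/W
ΣR = 3.876×10^-6 + 0.1150 = 0.1150 K/W
Q = ΔT/ΣR = (38.5 °C − 5.75 °C)/0.1150 = 285 W

Q = 285 W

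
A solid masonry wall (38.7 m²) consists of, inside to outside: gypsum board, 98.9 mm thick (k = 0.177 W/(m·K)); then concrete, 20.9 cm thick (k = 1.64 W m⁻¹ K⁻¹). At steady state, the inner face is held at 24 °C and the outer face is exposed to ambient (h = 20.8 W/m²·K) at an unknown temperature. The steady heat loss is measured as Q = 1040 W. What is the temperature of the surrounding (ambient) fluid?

T_out = 4.27 °C

Series resistances:
  R_gypsum board = L/(kA) = 0.0989/(0.177·38.7) = 0.01444 K/W
  R_concrete = L/(kA) = 0.209/(1.64·38.7) = 0.003293 K/W
  R_conv,out = 1/(hA) = 1/(20.8·38.7) = 0.001242 K/W
ΣR = 0.01897 K/W
ΔT = Q·ΣR = 1040 × 0.01897 = 19.73 K
Heat flows outward, so T_out = T_in − ΔT = 24 − 19.73 = 4.27 °C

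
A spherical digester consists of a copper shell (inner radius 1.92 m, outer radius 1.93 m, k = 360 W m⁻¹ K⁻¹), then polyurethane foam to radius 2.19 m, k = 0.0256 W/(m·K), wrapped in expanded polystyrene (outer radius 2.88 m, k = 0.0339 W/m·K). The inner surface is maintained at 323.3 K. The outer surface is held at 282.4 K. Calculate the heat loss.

Q = 91.3 W

Series thermal resistances, inner to outer:
  R_copper = (1/1.92 − 1/1.93)/(4πk) = 0.002699/(4π·360) = 5.965×10^-7 K/W
  R_polyurethane foam = (1/1.93 − 1/2.19)/(4πk) = 0.06151/(4π·0.0256) = 0.1912 K/W
  R_expanded polystyrene = (1/2.19 − 1/2.88)/(4πk) = 0.1094/(4π·0.0339) = 0.2568 K/W
ΣR = 5.965×10^-7 + 0.1912 + 0.2568 = 0.4480 K/W
Q = ΔT/ΣR = (323.3 K − 282.4 K)/0.4480 = 91.3 W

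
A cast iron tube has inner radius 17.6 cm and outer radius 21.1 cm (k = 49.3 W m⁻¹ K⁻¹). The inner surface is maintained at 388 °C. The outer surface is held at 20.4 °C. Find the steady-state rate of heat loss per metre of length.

Q' = 2πk·ΔT/ln(r₂/r₁) = 2π × 49.3 × 367.6 / ln(0.211/0.176) = 6.28×10^5 W/m

Q' = 6.28×10^5 W/m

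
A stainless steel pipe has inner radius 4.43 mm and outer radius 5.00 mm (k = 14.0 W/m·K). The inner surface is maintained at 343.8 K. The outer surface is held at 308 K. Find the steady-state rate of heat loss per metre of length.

Q' = 2πk·ΔT/ln(r₂/r₁) = 2π × 14.0 × 35.8 / ln(0.00500/0.00443) = 26000 W/m

Q' = 26.0 kW/m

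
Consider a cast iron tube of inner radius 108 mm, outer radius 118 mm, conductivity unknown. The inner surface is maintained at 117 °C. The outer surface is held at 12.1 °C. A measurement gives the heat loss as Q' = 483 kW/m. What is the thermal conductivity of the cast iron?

ΣR = ΔT/Q' = |117 − 12.1|/4.83×10^5 = 2.172×10^-4 m·K/W
ln(r₂/r₁)/(2πk) = 2.172×10^-4 ⇒ k = 0.08855/(2π·2.172×10^-4) = 64.9 W/m·K

k = 64.9 W/m·K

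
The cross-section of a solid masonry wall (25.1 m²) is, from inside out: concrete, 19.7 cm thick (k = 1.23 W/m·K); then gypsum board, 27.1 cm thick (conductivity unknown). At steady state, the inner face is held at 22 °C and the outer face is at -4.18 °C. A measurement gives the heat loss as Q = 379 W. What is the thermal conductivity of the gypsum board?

k = 0.172 W/m·K

ΣR = ΔT/Q = |22 − -4.18|/379 = 0.06908 K/W
Known resistances:
  R_concrete = L/(kA) = 0.197/(1.23·25.1) = 0.006381 K/W
R_gypsum board = ΣR − ΣR_known = 0.06908 − 0.006381 = 0.06270 K/W
L/(kA) = 0.06270 ⇒ k = 0.271/(0.06270·25.1) = 0.172 W/m·K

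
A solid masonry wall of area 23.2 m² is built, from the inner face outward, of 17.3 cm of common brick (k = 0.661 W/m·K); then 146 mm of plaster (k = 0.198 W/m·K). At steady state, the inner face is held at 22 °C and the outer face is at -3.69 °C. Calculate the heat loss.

Q = 597 W

Series thermal resistances, inner to outer:
  R_common brick = L/(kA) = 0.173/(0.661·23.2) = 0.01128 K/W
  R_plaster = L/(kA) = 0.146/(0.198·23.2) = 0.03178 K/W
ΣR = 0.01128 + 0.03178 = 0.04306 K/W
Q = ΔT/ΣR = (22 °C − -3.69 °C)/0.04306 = 597 W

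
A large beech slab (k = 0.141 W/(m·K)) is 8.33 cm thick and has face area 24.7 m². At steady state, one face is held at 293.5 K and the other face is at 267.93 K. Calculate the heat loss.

Q = 1070 W

Q = kA·ΔT/L = 0.141 × 24.7 × |293.5 K − 267.93 K| / 0.0833 = 1070 W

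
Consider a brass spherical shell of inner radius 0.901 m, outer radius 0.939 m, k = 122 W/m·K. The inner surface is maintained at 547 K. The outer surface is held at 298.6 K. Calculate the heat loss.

Q = 8480 kW

Q = 4πk·ΔT/(1/r₁ − 1/r₂) = 4π × 122 × 248.4 / (1/0.901 − 1/0.939) = 8.48×10^6 W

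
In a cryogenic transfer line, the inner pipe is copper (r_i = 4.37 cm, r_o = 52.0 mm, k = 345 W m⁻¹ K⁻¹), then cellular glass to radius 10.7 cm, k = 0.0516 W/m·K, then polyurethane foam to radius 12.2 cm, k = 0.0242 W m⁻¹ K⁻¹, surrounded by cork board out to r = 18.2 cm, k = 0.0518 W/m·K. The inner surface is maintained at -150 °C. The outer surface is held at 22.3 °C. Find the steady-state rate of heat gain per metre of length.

Q' = 39.9 W/m

Series thermal resistances, inner to outer:
  R'_copper = ln(0.0520/0.0437)/(2πk) = 0.1739/(2π·345) = 8.022×10^-5 m·K/W
  R'_cellular glass = ln(0.107/0.0520)/(2πk) = 0.7216/(2π·0.0516) = 2.226 m·K/W
  R'_polyurethane foam = ln(0.122/0.107)/(2πk) = 0.1312/(2π·0.0242) = 0.8628 m·K/W
  R'_cork board = ln(0.182/0.122)/(2πk) = 0.4000/(2π·0.0518) = 1.229 m·K/W
ΣR = 8.022×10^-5 + 2.226 + 0.8628 + 1.229 = 4.318 m·K/W
Q' = ΔT/ΣR = (-150 °C − 22.3 °C)/4.318 = -39.9 W/m
(Negative Q' ⇒ heat flows inward; heat gain = 39.9 W/m.)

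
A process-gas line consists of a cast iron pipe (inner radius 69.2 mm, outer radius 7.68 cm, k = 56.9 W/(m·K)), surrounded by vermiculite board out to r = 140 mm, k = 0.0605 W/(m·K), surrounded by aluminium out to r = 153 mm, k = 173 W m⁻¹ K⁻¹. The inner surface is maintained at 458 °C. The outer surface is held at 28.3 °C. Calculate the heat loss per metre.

Series thermal resistances, inner to outer:
  R'_cast iron = ln(0.0768/0.0692)/(2πk) = 0.1042/(2π·56.9) = 2.915×10^-4 m·K/W
  R'_vermiculite board = ln(0.140/0.0768)/(2πk) = 0.6004/(2π·0.0605) = 1.580 m·K/W
  R'_aluminium = ln(0.153/0.140)/(2πk) = 0.08880/(2π·173) = 8.169×10^-5 m·K/W
ΣR = 2.915×10^-4 + 1.580 + 8.169×10^-5 = 1.580 m·K/W
Q' = ΔT/ΣR = (458 °C − 28.3 °C)/1.580 = 272 W/m

Q' = 272 W/m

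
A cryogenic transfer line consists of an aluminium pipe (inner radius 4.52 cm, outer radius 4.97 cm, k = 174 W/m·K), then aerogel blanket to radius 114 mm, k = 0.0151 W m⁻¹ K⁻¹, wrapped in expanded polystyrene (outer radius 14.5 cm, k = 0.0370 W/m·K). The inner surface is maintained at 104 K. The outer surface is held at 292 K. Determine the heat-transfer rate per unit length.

Q' = 19.2 W/m

Series thermal resistances, inner to outer:
  R'_aluminium = ln(0.0497/0.0452)/(2πk) = 0.09491/(2π·174) = 8.681×10^-5 m·K/W
  R'_aerogel blanket = ln(0.114/0.0497)/(2πk) = 0.8302/(2π·0.0151) = 8.750 m·K/W
  R'_expanded polystyrene = ln(0.145/0.114)/(2πk) = 0.2405/(2π·0.0370) = 1.035 m·K/W
ΣR = 8.681×10^-5 + 8.750 + 1.035 = 9.785 m·K/W
Q' = ΔT/ΣR = (104 K − 292 K)/9.785 = -19.2 W/m
(Negative Q' ⇒ heat flows inward; heat gain = 19.2 W/m.)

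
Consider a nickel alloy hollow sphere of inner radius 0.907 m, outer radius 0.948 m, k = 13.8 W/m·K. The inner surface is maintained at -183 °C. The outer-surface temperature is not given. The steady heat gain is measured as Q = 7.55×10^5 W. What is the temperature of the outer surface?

T_out = 24.6 °C

Series resistances:
  R_nickel alloy = (1/0.907 − 1/0.948)/(4πk) = 0.04768/(4π·13.8) = 2.750×10^-4 K/W
ΣR = 2.750×10^-4 K/W
ΔT = Q·ΣR = 7.55×10^5 × 2.750×10^-4 = 207.6 K
Heat flows inward, so T_out = T_in + ΔT = -183 + 207.6 = 24.6 °C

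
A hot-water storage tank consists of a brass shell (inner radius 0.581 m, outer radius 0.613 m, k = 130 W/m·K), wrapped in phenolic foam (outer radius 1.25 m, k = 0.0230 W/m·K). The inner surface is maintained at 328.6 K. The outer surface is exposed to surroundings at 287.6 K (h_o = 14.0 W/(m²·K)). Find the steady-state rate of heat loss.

Series thermal resistances, inner to outer:
  R_brass = (1/0.581 − 1/0.613)/(4πk) = 0.08985/(4π·130) = 5.500×10^-5 K/W
  R_phenolic foam = (1/0.613 − 1/1.25)/(4πk) = 0.8313/(4π·0.0230) = 2.876 K/W
  R_conv,out = 1/(4πr²h) = 1/(4π·1.25²·14.0) = 0.003638 K/W
ΣR = 5.500×10^-5 + 2.876 + 0.003638 = 2.880 K/W
Q = ΔT/ΣR = (328.6 K − 287.6 K)/2.880 = 14.2 W

Q = 14.2 W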